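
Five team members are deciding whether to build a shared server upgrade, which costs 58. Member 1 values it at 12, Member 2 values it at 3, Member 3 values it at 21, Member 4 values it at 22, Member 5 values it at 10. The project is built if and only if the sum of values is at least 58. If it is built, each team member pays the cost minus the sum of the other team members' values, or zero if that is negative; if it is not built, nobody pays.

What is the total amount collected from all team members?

Total value 68 ≥ cost 58, so it is built.
Member 1: others sum to 56; max(0, 58 - 56) = 2.
Member 2: others sum to 65; max(0, 58 - 65) = 0.
Member 3: others sum to 47; max(0, 58 - 47) = 11.
Member 4: others sum to 46; max(0, 58 - 46) = 12.
Member 5: others sum to 58; max(0, 58 - 58) = 0.
Total collected = 2 + 0 + 11 + 12 + 0 = 25.

25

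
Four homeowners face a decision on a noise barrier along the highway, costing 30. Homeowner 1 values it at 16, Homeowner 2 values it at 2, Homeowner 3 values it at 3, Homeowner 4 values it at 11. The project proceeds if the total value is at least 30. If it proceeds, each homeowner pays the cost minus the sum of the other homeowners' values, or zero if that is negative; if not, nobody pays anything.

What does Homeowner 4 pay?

Total value 32 ≥ cost 30, so the project is built.
The other homeowners' values sum to 21.
Cost minus that sum is 30 - 21 = 9.

9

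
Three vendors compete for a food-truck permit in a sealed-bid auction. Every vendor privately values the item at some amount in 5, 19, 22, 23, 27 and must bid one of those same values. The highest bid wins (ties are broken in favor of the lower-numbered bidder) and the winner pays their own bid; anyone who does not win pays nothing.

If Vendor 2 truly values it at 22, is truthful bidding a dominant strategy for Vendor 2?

Consider the case where Vendor 1 bids 5 and Vendor 3 bids 5.
Truthful bid 22: wins, pays 22, utility 22 - 22 = 0.
Bid 19 instead: wins, pays 19, utility 22 - 19 = 3.
Since 3 > 0, bidding 19 is strictly better here, so truthful bidding is not dominant.

No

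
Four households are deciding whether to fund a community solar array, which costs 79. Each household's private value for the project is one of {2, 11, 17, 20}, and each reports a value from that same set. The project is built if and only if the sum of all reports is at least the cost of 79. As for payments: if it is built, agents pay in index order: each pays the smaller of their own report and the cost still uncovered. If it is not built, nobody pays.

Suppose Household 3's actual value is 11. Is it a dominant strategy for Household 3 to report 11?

Check each profile of the others' reports and compare truth against every alternative report.
Others report (2, 2, 2): truth gives 0, best alternative gives 0.
Others report (2, 2, 11): truth gives 0, best alternative gives 0.
Others report (2, 2, 17): truth gives 0, best alternative gives 0.
Others report (2, 2, 20): truth gives 0, best alternative gives 0.
Others report (2, 11, 2): truth gives 0, best alternative gives 0.
Others report (2, 11, 11): truth gives 0, best alternative gives 0.
(Remaining 58 profiles checked similarly; truth is weakly best in each.)
In every case the truthful report is at least as good as any alternative, so it is a dominant strategy.

Yes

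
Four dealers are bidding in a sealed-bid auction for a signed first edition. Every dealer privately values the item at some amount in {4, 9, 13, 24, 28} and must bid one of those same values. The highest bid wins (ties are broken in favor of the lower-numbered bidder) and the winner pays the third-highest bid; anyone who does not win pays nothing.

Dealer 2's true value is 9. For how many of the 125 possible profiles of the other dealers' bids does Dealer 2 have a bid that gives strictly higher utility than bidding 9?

Others bid (4, 4, 13): truth gives 0; bid 13 gives 5 > 0. Violating.
Others bid (4, 4, 24): truth gives 0; bid 24 gives 5 > 0. Violating.
Others bid (4, 4, 28): truth gives 0; bid 28 gives 5 > 0. Violating.
Others bid (4, 13, 4): truth gives 0; bid 13 gives 5 > 0. Violating.
Others bid (4, 4, 4): truth gives 5; no alternative beats it.
Others bid (4, 4, 9): truth gives 5; no alternative beats it.
(Checking all 125 profiles: 9 have a profitable deviation, 116 do not.)

9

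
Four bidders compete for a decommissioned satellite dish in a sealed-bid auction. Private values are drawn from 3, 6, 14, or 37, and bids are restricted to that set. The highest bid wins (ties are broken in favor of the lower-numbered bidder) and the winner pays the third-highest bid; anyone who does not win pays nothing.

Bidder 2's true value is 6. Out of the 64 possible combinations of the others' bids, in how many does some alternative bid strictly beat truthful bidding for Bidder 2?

Others bid (3, 3, 14): truth gives 0; bid 14 gives 3 > 0. Violating.
Others bid (3, 3, 37): truth gives 0; bid 37 gives 3 > 0. Violating.
Others bid (3, 14, 3): truth gives 0; bid 14 gives 3 > 0. Violating.
Others bid (3, 37, 3): truth gives 0; bid 37 gives 3 > 0. Violating.
Others bid (3, 3, 3): truth gives 3; no alternative beats it.
Others bid (3, 3, 6): truth gives 3; no alternative beats it.
(Checking all 64 profiles: 6 have a profitable deviation, 58 do not.)

6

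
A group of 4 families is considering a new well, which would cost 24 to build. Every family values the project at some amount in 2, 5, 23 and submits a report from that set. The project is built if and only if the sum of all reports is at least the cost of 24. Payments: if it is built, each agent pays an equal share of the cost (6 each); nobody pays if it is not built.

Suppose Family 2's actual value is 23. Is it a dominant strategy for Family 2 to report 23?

Yes

Check each profile of the others' reports and compare truth against every alternative report.
Others report (2, 2, 2): truth gives 17, best alternative gives 0.
Others report (2, 2, 5): truth gives 17, best alternative gives 0.
Others report (2, 5, 2): truth gives 17, best alternative gives 0.
Others report (2, 5, 5): truth gives 17, best alternative gives 0.
Others report (5, 2, 2): truth gives 17, best alternative gives 0.
Others report (5, 2, 5): truth gives 17, best alternative gives 0.
(Remaining 21 profiles checked similarly; truth is weakly best in each.)
In every case the truthful report is at least as good as any alternative, so it is a dominant strategy.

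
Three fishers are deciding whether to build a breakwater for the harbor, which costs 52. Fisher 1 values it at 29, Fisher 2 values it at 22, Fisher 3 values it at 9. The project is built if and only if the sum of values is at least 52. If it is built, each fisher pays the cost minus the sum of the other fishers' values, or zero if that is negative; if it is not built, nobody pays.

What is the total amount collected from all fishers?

36

Total value 60 ≥ cost 52, so it is built.
Fisher 1: others sum to 31; max(0, 52 - 31) = 21.
Fisher 2: others sum to 38; max(0, 52 - 38) = 14.
Fisher 3: others sum to 51; max(0, 52 - 51) = 1.
Total collected = 21 + 14 + 1 = 36.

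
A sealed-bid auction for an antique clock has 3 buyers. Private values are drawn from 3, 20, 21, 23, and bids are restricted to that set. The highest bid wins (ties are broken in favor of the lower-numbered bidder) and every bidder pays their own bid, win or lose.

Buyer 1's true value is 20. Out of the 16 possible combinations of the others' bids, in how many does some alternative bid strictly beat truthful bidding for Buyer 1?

13

Others bid (3, 3): truth gives 0; bid 3 gives 17 > 0. Violating.
Others bid (3, 21): truth gives -20; bid 21 gives -1 > -20. Violating.
Others bid (3, 23): truth gives -20; bid 3 gives -3 > -20. Violating.
Others bid (20, 21): truth gives -20; bid 21 gives -1 > -20. Violating.
Others bid (3, 20): truth gives 0; no alternative beats it.
Others bid (20, 3): truth gives 0; no alternative beats it.
(Checking all 16 profiles: 13 have a profitable deviation, 3 do not.)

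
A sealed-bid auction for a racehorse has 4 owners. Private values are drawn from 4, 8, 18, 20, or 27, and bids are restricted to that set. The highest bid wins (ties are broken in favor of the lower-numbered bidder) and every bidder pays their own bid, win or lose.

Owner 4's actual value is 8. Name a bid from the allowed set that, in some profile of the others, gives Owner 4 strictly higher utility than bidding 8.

4

Suppose Owner 1 bids 4, Owner 2 bids 4 and Owner 3 bids 8.
Bid 8: loses but pays 8, utility -8.
Bid 4: loses but pays 4, utility -4.
So bidding 4 beats truth here (-4 > -8).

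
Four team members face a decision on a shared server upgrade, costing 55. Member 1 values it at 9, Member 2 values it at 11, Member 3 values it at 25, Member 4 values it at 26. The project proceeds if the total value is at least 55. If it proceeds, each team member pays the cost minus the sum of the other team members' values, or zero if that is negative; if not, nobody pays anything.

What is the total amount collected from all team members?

Total value 71 ≥ cost 55, so it is built.
Member 1: others sum to 62; max(0, 55 - 62) = 0.
Member 2: others sum to 60; max(0, 55 - 60) = 0.
Member 3: others sum to 46; max(0, 55 - 46) = 9.
Member 4: others sum to 45; max(0, 55 - 45) = 10.
Total collected = 0 + 0 + 9 + 10 = 19.

19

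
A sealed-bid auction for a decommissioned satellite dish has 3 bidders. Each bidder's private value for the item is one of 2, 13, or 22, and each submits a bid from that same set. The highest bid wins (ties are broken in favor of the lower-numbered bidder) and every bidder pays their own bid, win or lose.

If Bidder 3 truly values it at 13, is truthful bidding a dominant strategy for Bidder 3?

Consider the case where Bidder 1 bids 2 and Bidder 2 bids 13.
Truthful bid 13: loses but pays 13, utility -13.
Bid 2 instead: loses but pays 2, utility -2.
Since -2 > -13, bidding 2 is strictly better here, so truthful bidding is not dominant.

No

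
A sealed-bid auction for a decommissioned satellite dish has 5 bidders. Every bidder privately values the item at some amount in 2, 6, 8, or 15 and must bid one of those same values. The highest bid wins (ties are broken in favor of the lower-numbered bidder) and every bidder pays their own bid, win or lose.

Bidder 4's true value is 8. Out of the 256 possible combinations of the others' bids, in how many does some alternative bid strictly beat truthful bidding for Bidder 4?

234

Others bid (2, 2, 2, 2): truth gives 0; bid 6 gives 2 > 0. Violating.
Others bid (2, 2, 2, 6): truth gives 0; bid 6 gives 2 > 0. Violating.
Others bid (2, 2, 2, 15): truth gives -8; bid 2 gives -2 > -8. Violating.
Others bid (2, 2, 6, 15): truth gives -8; bid 2 gives -2 > -8. Violating.
Others bid (2, 2, 2, 8): truth gives 0; no alternative beats it.
Others bid (2, 2, 6, 2): truth gives 0; no alternative beats it.
(Checking all 256 profiles: 234 have a profitable deviation, 22 do not.)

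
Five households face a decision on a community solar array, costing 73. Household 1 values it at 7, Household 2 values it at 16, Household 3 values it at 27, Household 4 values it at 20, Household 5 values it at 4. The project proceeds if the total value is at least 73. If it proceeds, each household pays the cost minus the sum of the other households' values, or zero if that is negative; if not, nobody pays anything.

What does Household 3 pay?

Total value 74 ≥ cost 73, so the project is built.
The other households' values sum to 47.
Cost minus that sum is 73 - 47 = 26.

26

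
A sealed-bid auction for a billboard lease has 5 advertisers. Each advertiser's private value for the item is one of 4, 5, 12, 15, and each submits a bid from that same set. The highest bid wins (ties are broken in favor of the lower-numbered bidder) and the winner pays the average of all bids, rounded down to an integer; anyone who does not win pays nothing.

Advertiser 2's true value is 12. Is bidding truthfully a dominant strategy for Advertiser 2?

No

Consider the case where Advertiser 1 bids 4, Advertiser 3 bids 4, Advertiser 4 bids 4 and Advertiser 5 bids 4.
Truthful bid 12: wins, pays 5, utility 12 - 5 = 7.
Bid 5 instead: wins, pays 4, utility 12 - 4 = 8.
Since 8 > 7, bidding 5 is strictly better here, so truthful bidding is not dominant.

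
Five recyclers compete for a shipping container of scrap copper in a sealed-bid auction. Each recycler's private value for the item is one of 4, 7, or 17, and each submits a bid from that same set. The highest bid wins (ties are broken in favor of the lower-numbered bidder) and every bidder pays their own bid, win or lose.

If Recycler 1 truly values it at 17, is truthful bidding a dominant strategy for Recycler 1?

No

Consider the case where Recycler 2 bids 4, Recycler 3 bids 4, Recycler 4 bids 4 and Recycler 5 bids 4.
Truthful bid 17: wins, pays 17, utility 17 - 17 = 0.
Bid 4 instead: wins, pays 4, utility 17 - 4 = 13.
Since 13 > 0, bidding 4 is strictly better here, so truthful bidding is not dominant.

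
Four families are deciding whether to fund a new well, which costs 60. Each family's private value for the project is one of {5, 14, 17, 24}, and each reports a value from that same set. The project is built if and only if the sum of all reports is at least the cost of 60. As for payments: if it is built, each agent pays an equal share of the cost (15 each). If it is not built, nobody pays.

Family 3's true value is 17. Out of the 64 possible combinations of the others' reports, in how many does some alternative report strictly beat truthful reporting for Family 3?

Others report (5, 14, 17): truth gives 0; report 24 gives 2 > 0. Violating.
Others report (5, 17, 14): truth gives 0; report 24 gives 2 > 0. Violating.
Others report (5, 17, 17): truth gives 0; report 24 gives 2 > 0. Violating.
Others report (14, 5, 17): truth gives 0; report 24 gives 2 > 0. Violating.
Others report (5, 5, 5): truth gives 0; no alternative beats it.
Others report (5, 5, 14): truth gives 0; no alternative beats it.
(Checking all 64 profiles: 10 have a profitable deviation, 54 do not.)

10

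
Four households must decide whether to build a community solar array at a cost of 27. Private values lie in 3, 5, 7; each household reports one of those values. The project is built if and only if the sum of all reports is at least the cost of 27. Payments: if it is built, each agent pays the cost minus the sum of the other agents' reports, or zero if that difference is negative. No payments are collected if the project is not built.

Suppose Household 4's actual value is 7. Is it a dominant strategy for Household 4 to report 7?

Yes

Check each profile of the others' reports and compare truth against every alternative report.
Others report (7, 7, 7): truth gives 1, best alternative gives 0.
Others report (3, 3, 3): truth gives 0, best alternative gives 0.
Others report (3, 3, 5): truth gives 0, best alternative gives 0.
Others report (3, 3, 7): truth gives 0, best alternative gives 0.
Others report (3, 5, 3): truth gives 0, best alternative gives 0.
Others report (3, 5, 5): truth gives 0, best alternative gives 0.
(Remaining 21 profiles checked similarly; truth is weakly best in each.)
In every case the truthful report is at least as good as any alternative, so it is a dominant strategy.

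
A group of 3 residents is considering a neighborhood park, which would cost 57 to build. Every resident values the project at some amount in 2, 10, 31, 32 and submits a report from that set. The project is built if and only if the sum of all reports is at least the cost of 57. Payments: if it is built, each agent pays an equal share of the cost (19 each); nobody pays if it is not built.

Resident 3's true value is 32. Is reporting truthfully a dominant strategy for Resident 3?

Check each profile of the others' reports and compare truth against every alternative report.
Others report (2, 31): truth gives 13, best alternative gives 13.
Others report (2, 32): truth gives 13, best alternative gives 13.
Others report (10, 31): truth gives 13, best alternative gives 13.
Others report (10, 32): truth gives 13, best alternative gives 13.
Others report (31, 2): truth gives 13, best alternative gives 13.
Others report (31, 10): truth gives 13, best alternative gives 13.
(Remaining 10 profiles checked similarly; truth is weakly best in each.)
In every case the truthful report is at least as good as any alternative, so it is a dominant strategy.

Yes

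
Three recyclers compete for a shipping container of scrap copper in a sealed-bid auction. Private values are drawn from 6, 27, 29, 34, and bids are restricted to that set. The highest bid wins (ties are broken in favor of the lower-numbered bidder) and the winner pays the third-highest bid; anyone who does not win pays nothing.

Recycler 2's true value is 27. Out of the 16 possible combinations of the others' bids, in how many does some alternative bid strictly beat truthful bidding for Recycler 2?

4

Others bid (6, 29): truth gives 0; bid 29 gives 21 > 0. Violating.
Others bid (6, 34): truth gives 0; bid 34 gives 21 > 0. Violating.
Others bid (27, 6): truth gives 0; bid 29 gives 21 > 0. Violating.
Others bid (29, 6): truth gives 0; bid 34 gives 21 > 0. Violating.
Others bid (6, 6): truth gives 21; no alternative beats it.
Others bid (6, 27): truth gives 21; no alternative beats it.
(Checking all 16 profiles: 4 have a profitable deviation, 12 do not.)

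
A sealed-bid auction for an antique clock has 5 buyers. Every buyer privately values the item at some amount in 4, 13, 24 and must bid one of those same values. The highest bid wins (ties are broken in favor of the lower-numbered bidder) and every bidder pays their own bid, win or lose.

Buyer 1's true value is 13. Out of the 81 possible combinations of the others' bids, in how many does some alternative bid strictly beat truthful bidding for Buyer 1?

Others bid (4, 4, 4, 4): truth gives 0; bid 4 gives 9 > 0. Violating.
Others bid (4, 4, 4, 24): truth gives -13; bid 4 gives -4 > -13. Violating.
Others bid (4, 4, 13, 24): truth gives -13; bid 4 gives -4 > -13. Violating.
Others bid (4, 4, 24, 4): truth gives -13; bid 4 gives -4 > -13. Violating.
Others bid (4, 4, 4, 13): truth gives 0; no alternative beats it.
Others bid (4, 4, 13, 4): truth gives 0; no alternative beats it.
(Checking all 81 profiles: 66 have a profitable deviation, 15 do not.)

66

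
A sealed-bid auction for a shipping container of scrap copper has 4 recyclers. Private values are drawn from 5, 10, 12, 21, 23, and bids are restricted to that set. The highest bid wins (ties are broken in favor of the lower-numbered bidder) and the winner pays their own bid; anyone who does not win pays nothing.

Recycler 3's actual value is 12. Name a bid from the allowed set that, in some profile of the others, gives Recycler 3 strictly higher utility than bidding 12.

Suppose Recycler 1 bids 5, Recycler 2 bids 5 and Recycler 4 bids 5.
Bid 12: wins, pays 12, utility 12 - 12 = 0.
Bid 10: wins, pays 10, utility 12 - 10 = 2.
So bidding 10 beats truth here (2 > 0).

10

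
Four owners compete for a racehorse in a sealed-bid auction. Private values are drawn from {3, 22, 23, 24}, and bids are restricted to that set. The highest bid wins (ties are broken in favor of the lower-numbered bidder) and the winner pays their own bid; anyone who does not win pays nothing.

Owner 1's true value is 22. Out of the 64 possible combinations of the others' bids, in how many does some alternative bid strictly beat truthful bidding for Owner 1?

1

Others bid (3, 3, 3): truth gives 0; bid 3 gives 19 > 0. Violating.
Others bid (3, 3, 22): truth gives 0; no alternative beats it.
Others bid (3, 3, 23): truth gives 0; no alternative beats it.
(Checking all 64 profiles: 1 has a profitable deviation, 63 do not.)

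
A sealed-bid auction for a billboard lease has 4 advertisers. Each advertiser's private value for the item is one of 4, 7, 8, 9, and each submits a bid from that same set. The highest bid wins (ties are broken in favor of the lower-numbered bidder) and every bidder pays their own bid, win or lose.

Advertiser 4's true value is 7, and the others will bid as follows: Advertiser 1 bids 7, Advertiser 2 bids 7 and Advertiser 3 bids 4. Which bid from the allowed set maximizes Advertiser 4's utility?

Bid 4: loses but pays 4, utility -4.
Bid 7: loses but pays 7, utility -7.
Bid 8: wins, pays 8, utility 7 - 8 = -1.
Bid 9: wins, pays 9, utility 7 - 9 = -2.
The best choice is 8 with utility -1.

8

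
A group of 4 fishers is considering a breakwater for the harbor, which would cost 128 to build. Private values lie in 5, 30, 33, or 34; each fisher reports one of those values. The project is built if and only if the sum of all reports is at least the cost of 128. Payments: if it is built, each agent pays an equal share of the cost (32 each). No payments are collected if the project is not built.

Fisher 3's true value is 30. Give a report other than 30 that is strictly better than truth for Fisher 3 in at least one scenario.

5

Suppose Fisher 1 reports 30, Fisher 2 reports 34 and Fisher 4 reports 34.
Report 30: project built, pays 32, utility 30 - 32 = -2.
Report 5: project not built, utility 0.
So reporting 5 beats truth here (0 > -2).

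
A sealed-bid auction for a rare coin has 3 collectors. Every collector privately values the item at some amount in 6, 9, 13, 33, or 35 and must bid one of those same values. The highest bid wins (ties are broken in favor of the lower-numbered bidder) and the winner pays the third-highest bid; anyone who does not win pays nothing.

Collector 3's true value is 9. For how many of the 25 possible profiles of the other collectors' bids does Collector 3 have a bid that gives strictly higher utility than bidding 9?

6

Others bid (6, 9): truth gives 0; bid 13 gives 3 > 0. Violating.
Others bid (6, 13): truth gives 0; bid 33 gives 3 > 0. Violating.
Others bid (6, 33): truth gives 0; bid 35 gives 3 > 0. Violating.
Others bid (9, 6): truth gives 0; bid 13 gives 3 > 0. Violating.
Others bid (6, 6): truth gives 3; no alternative beats it.
Others bid (6, 35): truth gives 0; no alternative beats it.
(Checking all 25 profiles: 6 have a profitable deviation, 19 do not.)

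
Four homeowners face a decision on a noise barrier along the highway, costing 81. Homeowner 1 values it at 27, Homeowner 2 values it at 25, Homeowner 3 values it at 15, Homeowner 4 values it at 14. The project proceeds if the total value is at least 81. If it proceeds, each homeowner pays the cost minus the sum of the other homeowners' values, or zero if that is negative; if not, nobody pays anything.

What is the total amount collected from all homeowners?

Total value 81 ≥ cost 81, so it is built.
Homeowner 1: others sum to 54; max(0, 81 - 54) = 27.
Homeowner 2: others sum to 56; max(0, 81 - 56) = 25.
Homeowner 3: others sum to 66; max(0, 81 - 66) = 15.
Homeowner 4: others sum to 67; max(0, 81 - 67) = 14.
Total collected = 27 + 25 + 15 + 14 = 81.

81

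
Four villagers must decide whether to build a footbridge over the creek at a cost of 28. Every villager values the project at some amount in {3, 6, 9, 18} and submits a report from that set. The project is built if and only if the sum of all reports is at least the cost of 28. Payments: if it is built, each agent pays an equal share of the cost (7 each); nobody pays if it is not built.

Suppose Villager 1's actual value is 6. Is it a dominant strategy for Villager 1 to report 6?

Consider the case where Villager 2 reports 3, Villager 3 reports 3 and Villager 4 reports 18.
Truthful report 6: project built, pays 7, utility 6 - 7 = -1.
Report 3 instead: project not built, utility 0.
Since 0 > -1, reporting 3 is strictly better here, so truthful reporting is not dominant.

No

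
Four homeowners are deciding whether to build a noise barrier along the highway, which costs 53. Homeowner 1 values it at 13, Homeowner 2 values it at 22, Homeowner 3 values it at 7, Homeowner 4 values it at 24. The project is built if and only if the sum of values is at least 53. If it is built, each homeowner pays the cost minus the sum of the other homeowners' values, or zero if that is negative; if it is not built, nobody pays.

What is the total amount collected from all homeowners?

20

Total value 66 ≥ cost 53, so it is built.
Homeowner 1: others sum to 53; max(0, 53 - 53) = 0.
Homeowner 2: others sum to 44; max(0, 53 - 44) = 9.
Homeowner 3: others sum to 59; max(0, 53 - 59) = 0.
Homeowner 4: others sum to 42; max(0, 53 - 42) = 11.
Total collected = 0 + 9 + 0 + 11 = 20.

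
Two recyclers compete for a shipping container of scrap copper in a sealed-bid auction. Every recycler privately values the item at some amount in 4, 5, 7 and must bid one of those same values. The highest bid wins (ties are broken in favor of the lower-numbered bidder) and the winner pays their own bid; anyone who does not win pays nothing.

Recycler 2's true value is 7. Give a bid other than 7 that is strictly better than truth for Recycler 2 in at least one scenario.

5

Suppose Recycler 1 bids 4.
Bid 7: wins, pays 7, utility 7 - 7 = 0.
Bid 5: wins, pays 5, utility 7 - 5 = 2.
So bidding 5 beats truth here (2 > 0).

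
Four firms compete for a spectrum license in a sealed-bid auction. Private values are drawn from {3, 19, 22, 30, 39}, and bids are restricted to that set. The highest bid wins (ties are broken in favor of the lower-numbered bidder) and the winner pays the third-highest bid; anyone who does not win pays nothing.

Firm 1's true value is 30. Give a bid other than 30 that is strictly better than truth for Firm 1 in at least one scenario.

39

Suppose Firm 2 bids 3, Firm 3 bids 3 and Firm 4 bids 39.
Bid 30: loses, pays 0, utility 0.
Bid 39: wins, pays 3, utility 30 - 3 = 27.
So bidding 39 beats truth here (27 > 0).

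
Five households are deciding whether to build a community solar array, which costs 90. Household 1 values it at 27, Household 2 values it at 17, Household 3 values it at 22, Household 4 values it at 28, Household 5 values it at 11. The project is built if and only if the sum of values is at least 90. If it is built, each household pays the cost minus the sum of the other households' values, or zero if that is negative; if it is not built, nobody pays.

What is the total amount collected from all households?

Total value 105 ≥ cost 90, so it is built.
Household 1: others sum to 78; max(0, 90 - 78) = 12.
Household 2: others sum to 88; max(0, 90 - 88) = 2.
Household 3: others sum to 83; max(0, 90 - 83) = 7.
Household 4: others sum to 77; max(0, 90 - 77) = 13.
Household 5: others sum to 94; max(0, 90 - 94) = 0.
Total collected = 12 + 2 + 7 + 13 + 0 = 34.

34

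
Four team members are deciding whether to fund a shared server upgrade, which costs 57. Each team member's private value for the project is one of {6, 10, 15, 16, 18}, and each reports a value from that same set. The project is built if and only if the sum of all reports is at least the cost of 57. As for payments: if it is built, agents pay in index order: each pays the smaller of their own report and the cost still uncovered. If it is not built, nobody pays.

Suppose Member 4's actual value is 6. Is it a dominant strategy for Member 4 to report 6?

Check each profile of the others' reports and compare truth against every alternative report.
Others report (15, 16, 16): truth gives 0, best alternative gives -4.
Others report (16, 15, 16): truth gives 0, best alternative gives -4.
Others report (16, 16, 15): truth gives 0, best alternative gives -4.
Others report (15, 15, 18): truth gives 0, best alternative gives -3.
Others report (15, 18, 15): truth gives 0, best alternative gives -3.
Others report (16, 16, 16): truth gives 0, best alternative gives -3.
(Remaining 119 profiles checked similarly; truth is weakly best in each.)
In every case the truthful report is at least as good as any alternative, so it is a dominant strategy.

Yes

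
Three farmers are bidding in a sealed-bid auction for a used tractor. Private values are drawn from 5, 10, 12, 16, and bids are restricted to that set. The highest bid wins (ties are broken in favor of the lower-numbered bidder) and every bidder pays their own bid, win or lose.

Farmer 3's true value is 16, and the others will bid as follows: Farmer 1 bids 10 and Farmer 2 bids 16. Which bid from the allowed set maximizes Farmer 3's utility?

5

Bid 5: loses but pays 5, utility -5.
Bid 10: loses but pays 10, utility -10.
Bid 12: loses but pays 12, utility -12.
Bid 16: loses but pays 16, utility -16.
The best choice is 5 with utility -5.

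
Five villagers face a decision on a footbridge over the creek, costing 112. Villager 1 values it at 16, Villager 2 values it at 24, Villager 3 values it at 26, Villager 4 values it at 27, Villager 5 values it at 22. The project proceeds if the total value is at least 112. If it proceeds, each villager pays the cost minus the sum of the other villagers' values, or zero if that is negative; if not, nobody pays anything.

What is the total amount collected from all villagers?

100

Total value 115 ≥ cost 112, so it is built.
Villager 1: others sum to 99; max(0, 112 - 99) = 13.
Villager 2: others sum to 91; max(0, 112 - 91) = 21.
Villager 3: others sum to 89; max(0, 112 - 89) = 23.
Villager 4: others sum to 88; max(0, 112 - 88) = 24.
Villager 5: others sum to 93; max(0, 112 - 93) = 19.
Total collected = 13 + 21 + 23 + 24 + 19 = 100.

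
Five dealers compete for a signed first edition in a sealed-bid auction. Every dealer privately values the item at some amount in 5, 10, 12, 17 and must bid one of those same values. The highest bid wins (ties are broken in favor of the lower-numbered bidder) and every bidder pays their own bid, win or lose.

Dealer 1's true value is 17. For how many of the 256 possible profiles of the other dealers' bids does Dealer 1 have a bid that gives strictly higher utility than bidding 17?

Others bid (5, 5, 5, 5): truth gives 0; bid 5 gives 12 > 0. Violating.
Others bid (5, 5, 5, 10): truth gives 0; bid 10 gives 7 > 0. Violating.
Others bid (5, 5, 5, 12): truth gives 0; bid 12 gives 5 > 0. Violating.
Others bid (5, 5, 10, 5): truth gives 0; bid 10 gives 7 > 0. Violating.
Others bid (5, 5, 5, 17): truth gives 0; no alternative beats it.
Others bid (5, 5, 10, 17): truth gives 0; no alternative beats it.
(Checking all 256 profiles: 81 have a profitable deviation, 175 do not.)

81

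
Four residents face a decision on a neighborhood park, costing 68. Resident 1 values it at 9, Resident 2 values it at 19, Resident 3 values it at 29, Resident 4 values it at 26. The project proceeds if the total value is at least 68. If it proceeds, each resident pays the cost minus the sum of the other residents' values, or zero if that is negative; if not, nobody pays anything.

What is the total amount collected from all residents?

29

Total value 83 ≥ cost 68, so it is built.
Resident 1: others sum to 74; max(0, 68 - 74) = 0.
Resident 2: others sum to 64; max(0, 68 - 64) = 4.
Resident 3: others sum to 54; max(0, 68 - 54) = 14.
Resident 4: others sum to 57; max(0, 68 - 57) = 11.
Total collected = 0 + 4 + 14 + 11 = 29.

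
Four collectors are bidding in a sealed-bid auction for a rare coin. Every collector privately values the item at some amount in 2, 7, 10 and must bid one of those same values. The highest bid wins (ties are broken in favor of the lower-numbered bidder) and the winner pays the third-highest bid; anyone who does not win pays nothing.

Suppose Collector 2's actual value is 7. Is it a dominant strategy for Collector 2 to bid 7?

Consider the case where Collector 1 bids 2, Collector 3 bids 2 and Collector 4 bids 10.
Truthful bid 7: loses, pays 0, utility 0.
Bid 10 instead: wins, pays 2, utility 7 - 2 = 5.
Since 5 > 0, bidding 10 is strictly better here, so truthful bidding is not dominant.

No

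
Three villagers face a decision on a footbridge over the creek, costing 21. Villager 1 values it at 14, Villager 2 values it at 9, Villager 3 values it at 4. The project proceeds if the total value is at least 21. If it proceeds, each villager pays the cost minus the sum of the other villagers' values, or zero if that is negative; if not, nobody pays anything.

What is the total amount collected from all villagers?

Total value 27 ≥ cost 21, so it is built.
Villager 1: others sum to 13; max(0, 21 - 13) = 8.
Villager 2: others sum to 18; max(0, 21 - 18) = 3.
Villager 3: others sum to 23; max(0, 21 - 23) = 0.
Total collected = 8 + 3 + 0 = 11.

11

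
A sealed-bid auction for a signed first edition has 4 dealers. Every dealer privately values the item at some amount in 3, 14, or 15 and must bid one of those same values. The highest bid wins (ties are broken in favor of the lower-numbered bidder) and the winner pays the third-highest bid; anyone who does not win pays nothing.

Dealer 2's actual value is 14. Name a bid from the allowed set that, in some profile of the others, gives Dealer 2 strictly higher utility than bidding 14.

15

Suppose Dealer 1 bids 3, Dealer 3 bids 3 and Dealer 4 bids 15.
Bid 14: loses, pays 0, utility 0.
Bid 15: wins, pays 3, utility 14 - 3 = 11.
So bidding 15 beats truth here (11 > 0).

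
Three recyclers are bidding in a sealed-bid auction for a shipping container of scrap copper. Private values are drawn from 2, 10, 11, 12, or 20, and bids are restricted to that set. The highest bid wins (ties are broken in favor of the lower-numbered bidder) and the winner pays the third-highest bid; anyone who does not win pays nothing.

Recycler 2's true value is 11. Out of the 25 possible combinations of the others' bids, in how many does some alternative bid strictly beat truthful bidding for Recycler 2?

Others bid (2, 12): truth gives 0; bid 12 gives 9 > 0. Violating.
Others bid (2, 20): truth gives 0; bid 20 gives 9 > 0. Violating.
Others bid (10, 12): truth gives 0; bid 12 gives 1 > 0. Violating.
Others bid (10, 20): truth gives 0; bid 20 gives 1 > 0. Violating.
Others bid (2, 2): truth gives 9; no alternative beats it.
Others bid (2, 10): truth gives 9; no alternative beats it.
(Checking all 25 profiles: 8 have a profitable deviation, 17 do not.)

8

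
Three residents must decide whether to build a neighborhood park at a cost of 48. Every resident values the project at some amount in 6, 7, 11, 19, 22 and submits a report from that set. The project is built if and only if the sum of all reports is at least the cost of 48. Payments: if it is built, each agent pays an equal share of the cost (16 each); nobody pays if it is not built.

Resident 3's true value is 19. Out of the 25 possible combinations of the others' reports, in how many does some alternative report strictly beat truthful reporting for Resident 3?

4

Others report (6, 22): truth gives 0; report 22 gives 3 > 0. Violating.
Others report (7, 19): truth gives 0; report 22 gives 3 > 0. Violating.
Others report (19, 7): truth gives 0; report 22 gives 3 > 0. Violating.
Others report (22, 6): truth gives 0; report 22 gives 3 > 0. Violating.
Others report (6, 6): truth gives 0; no alternative beats it.
Others report (6, 7): truth gives 0; no alternative beats it.
(Checking all 25 profiles: 4 have a profitable deviation, 21 do not.)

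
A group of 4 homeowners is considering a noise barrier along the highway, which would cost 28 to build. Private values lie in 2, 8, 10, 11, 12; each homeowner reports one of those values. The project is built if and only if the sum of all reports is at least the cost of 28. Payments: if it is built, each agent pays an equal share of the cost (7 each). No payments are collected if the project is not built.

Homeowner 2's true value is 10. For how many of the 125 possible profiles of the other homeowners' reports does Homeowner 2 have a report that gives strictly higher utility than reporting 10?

3

Others report (2, 2, 12): truth gives 0; report 12 gives 3 > 0. Violating.
Others report (2, 12, 2): truth gives 0; report 12 gives 3 > 0. Violating.
Others report (12, 2, 2): truth gives 0; report 12 gives 3 > 0. Violating.
Others report (2, 2, 2): truth gives 0; no alternative beats it.
Others report (2, 2, 8): truth gives 0; no alternative beats it.
(Checking all 125 profiles: 3 have a profitable deviation, 122 do not.)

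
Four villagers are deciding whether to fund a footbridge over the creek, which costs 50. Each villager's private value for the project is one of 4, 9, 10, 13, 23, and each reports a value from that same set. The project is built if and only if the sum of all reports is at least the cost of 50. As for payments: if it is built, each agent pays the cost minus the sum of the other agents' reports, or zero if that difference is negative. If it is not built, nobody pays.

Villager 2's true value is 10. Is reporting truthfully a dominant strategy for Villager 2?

Yes

Check each profile of the others' reports and compare truth against every alternative report.
Others report (4, 23, 23): truth gives 10, best alternative gives 10.
Others report (9, 23, 23): truth gives 10, best alternative gives 10.
Others report (10, 23, 23): truth gives 10, best alternative gives 10.
Others report (13, 23, 23): truth gives 10, best alternative gives 10.
Others report (23, 4, 23): truth gives 10, best alternative gives 10.
Others report (23, 9, 23): truth gives 10, best alternative gives 10.
(Remaining 119 profiles checked similarly; truth is weakly best in each.)
In every case the truthful report is at least as good as any alternative, so it is a dominant strategy.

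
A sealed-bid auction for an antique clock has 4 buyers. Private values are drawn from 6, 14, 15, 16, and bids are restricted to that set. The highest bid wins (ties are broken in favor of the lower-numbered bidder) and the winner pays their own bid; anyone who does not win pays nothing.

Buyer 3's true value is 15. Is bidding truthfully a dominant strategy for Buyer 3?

No

Consider the case where Buyer 1 bids 6, Buyer 2 bids 6 and Buyer 4 bids 6.
Truthful bid 15: wins, pays 15, utility 15 - 15 = 0.
Bid 14 instead: wins, pays 14, utility 15 - 14 = 1.
Since 1 > 0, bidding 14 is strictly better here, so truthful bidding is not dominant.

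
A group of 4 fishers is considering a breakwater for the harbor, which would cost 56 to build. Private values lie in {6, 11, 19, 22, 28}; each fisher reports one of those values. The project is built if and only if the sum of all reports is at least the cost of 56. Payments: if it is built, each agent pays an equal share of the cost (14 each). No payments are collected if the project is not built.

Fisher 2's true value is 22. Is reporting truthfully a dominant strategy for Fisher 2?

No

Consider the case where Fisher 1 reports 6, Fisher 3 reports 6 and Fisher 4 reports 19.
Truthful report 22: project not built, utility 0.
Report 28 instead: project built, pays 14, utility 22 - 14 = 8.
Since 8 > 0, reporting 28 is strictly better here, so truthful reporting is not dominant.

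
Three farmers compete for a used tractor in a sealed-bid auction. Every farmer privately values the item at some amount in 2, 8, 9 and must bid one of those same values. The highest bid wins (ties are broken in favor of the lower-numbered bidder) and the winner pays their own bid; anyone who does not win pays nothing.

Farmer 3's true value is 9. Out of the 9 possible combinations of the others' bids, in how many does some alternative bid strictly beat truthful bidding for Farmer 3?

Others bid (2, 2): truth gives 0; bid 8 gives 1 > 0. Violating.
Others bid (2, 8): truth gives 0; no alternative beats it.
Others bid (2, 9): truth gives 0; no alternative beats it.
(Checking all 9 profiles: 1 has a profitable deviation, 8 do not.)

1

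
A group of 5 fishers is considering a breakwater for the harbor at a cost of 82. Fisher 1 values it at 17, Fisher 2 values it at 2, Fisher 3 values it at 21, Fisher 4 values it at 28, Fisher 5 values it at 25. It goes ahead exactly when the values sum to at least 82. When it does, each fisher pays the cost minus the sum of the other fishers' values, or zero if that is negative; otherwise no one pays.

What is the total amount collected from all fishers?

47

Total value 93 ≥ cost 82, so it is built.
Fisher 1: others sum to 76; max(0, 82 - 76) = 6.
Fisher 2: others sum to 91; max(0, 82 - 91) = 0.
Fisher 3: others sum to 72; max(0, 82 - 72) = 10.
Fisher 4: others sum to 65; max(0, 82 - 65) = 17.
Fisher 5: others sum to 68; max(0, 82 - 68) = 14.
Total collected = 6 + 0 + 10 + 17 + 14 = 47.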